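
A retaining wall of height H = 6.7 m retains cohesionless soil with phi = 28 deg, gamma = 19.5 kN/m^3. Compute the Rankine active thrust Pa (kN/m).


Compute active earth pressure coefficient:
Ka = tan^2(45 - phi/2) = tan^2(31.0) = 0.361033
Compute active force:
Pa = 0.5 * Ka * gamma * H^2
Pa = 0.5 * 0.361033 * 19.5 * 6.7^2
Pa = 158.02 kN/m


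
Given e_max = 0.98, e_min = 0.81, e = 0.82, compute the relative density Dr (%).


Using Dr = (e_max - e) / (e_max - e_min) * 100
e_max - e = 0.98 - 0.82 = 0.16
e_max - e_min = 0.98 - 0.81 = 0.17
Dr = 0.16 / 0.17 * 100
Dr = 94.12 %


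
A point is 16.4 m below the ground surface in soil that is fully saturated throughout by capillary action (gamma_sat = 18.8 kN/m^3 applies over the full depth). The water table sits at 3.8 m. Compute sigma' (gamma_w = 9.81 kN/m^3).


Total stress = gamma_sat * depth
sigma = 18.8 * 16.4 = 308.32 kPa
Pore water pressure u = gamma_w * (depth - d_wt)
u = 9.81 * (16.4 - 3.8) = 123.606 kPa
Effective stress = sigma - u
sigma' = 308.32 - 123.606 = 184.71 kPa


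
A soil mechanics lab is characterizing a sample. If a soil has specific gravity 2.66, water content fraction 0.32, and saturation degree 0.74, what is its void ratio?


Result: 1.1503

Derivation:
Using the relation e = Gs * w / S
e = 2.66 * 0.32 / 0.74
e = 1.1503


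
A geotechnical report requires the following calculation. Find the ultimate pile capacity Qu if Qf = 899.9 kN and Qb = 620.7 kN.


Result: 1520.6 kN

Derivation:
Using Qu = Qf + Qb
Qu = 899.9 + 620.7
Qu = 1520.6 kN


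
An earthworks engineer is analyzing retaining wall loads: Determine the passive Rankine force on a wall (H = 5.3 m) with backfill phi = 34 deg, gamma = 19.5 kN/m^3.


Compute passive earth pressure coefficient:
Kp = tan^2(45 + phi/2) = tan^2(62.0) = 3.537132
Compute passive force:
Pp = 0.5 * Kp * gamma * H^2
Pp = 0.5 * 3.537132 * 19.5 * 5.3^2
Pp = 968.74 kN/m


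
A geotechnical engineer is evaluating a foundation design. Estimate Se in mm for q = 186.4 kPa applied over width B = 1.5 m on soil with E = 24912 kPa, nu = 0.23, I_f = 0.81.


Using Se = q * B * (1 - nu^2) * I_f / E
1 - nu^2 = 1 - 0.23^2 = 0.9471
Se = 186.4 * 1.5 * 0.9471 * 0.81 / 24912
Se = 0.008610 m
Convert to mm: Se = 0.008610 * 1000 = 8.61 mm


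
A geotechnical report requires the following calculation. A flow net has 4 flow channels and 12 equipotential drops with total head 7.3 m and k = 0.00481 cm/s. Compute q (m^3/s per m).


Result: 0.000117 m^3/s per m

Derivation:
Convert k to m/s for unit consistency with H:
k = 0.00481 cm/s = 0.00481 / 100 m/s = 4.81e-05 m/s
Using q = k * H * Nf / Nd
Nf / Nd = 4 / 12 = 0.3333
q = 4.81e-05 * 7.3 * 0.3333
q = 0.000117 m^3/s per m


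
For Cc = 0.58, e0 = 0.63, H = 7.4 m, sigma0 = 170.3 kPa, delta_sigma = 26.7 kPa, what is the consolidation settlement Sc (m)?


Result: 0.1665 m

Derivation:
Using Sc = Cc * H / (1 + e0) * log10((sigma0 + delta_sigma) / sigma0)
Stress ratio = (170.3 + 26.7) / 170.3 = 1.15678
log10(1.15678) = 0.0632516
Cc * H / (1 + e0) = 0.58 * 7.4 / (1 + 0.63) = 2.63313
Sc = 2.63313 * 0.0632516
Sc = 0.1665 m


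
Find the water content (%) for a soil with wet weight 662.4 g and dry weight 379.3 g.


Result: 74.64 %

Derivation:
Using w = (m_wet - m_dry) / m_dry * 100
m_wet - m_dry = 662.4 - 379.3 = 283.1 g
w = 283.1 / 379.3 * 100
w = 74.64 %


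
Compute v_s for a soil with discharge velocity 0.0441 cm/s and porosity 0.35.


Result: 0.126 cm/s

Derivation:
Using v_s = v_d / n
v_s = 0.0441 / 0.35
v_s = 0.126 cm/s


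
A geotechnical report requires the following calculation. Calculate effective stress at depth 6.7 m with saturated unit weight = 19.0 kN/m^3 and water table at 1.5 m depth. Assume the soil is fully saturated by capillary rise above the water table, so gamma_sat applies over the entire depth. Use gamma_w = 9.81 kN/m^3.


Total stress = gamma_sat * depth
sigma = 19.0 * 6.7 = 127.3 kPa
Pore water pressure u = gamma_w * (depth - d_wt)
u = 9.81 * (6.7 - 1.5) = 51.012 kPa
Effective stress = sigma - u
sigma' = 127.3 - 51.012 = 76.29 kPa


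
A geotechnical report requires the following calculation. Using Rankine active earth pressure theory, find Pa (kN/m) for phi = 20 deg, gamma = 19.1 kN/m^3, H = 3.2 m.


Result: 47.95 kN/m

Derivation:
Compute active earth pressure coefficient:
Ka = tan^2(45 - phi/2) = tan^2(35.0) = 0.490291
Compute active force:
Pa = 0.5 * Ka * gamma * H^2
Pa = 0.5 * 0.490291 * 19.1 * 3.2^2
Pa = 47.95 kN/m


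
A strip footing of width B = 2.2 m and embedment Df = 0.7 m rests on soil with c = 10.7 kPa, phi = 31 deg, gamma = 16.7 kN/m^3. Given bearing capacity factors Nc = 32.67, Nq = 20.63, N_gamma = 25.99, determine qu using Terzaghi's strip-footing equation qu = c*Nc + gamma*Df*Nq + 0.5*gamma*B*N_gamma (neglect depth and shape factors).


Result: 1068.17 kPa

Derivation:
Compute qu = c*Nc + gamma*Df*Nq + 0.5*gamma*B*N_gamma
Term 1: 10.7 * 32.67 = 349.569
Term 2: 16.7 * 0.7 * 20.63 = 241.1647
Term 3: 0.5 * 16.7 * 2.2 * 25.99 = 477.4363
qu = 349.569 + 241.1647 + 477.4363
qu = 1068.17 kPa


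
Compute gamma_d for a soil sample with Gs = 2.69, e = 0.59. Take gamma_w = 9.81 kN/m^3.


Using gamma_d = Gs * gamma_w / (1 + e)
gamma_d = 2.69 * 9.81 / (1 + 0.59)
gamma_d = 2.69 * 9.81 / 1.59
gamma_d = 16.597 kN/m^3


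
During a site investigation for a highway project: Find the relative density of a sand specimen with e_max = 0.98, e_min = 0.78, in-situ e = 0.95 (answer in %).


Result: 15.0 %

Derivation:
Using Dr = (e_max - e) / (e_max - e_min) * 100
e_max - e = 0.98 - 0.95 = 0.03
e_max - e_min = 0.98 - 0.78 = 0.2
Dr = 0.03 / 0.2 * 100
Dr = 15.0 %


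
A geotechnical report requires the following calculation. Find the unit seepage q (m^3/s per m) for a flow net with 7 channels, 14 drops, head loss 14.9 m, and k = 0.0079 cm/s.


Convert k to m/s for unit consistency with H:
k = 0.0079 cm/s = 0.0079 / 100 m/s = 7.9e-05 m/s
Using q = k * H * Nf / Nd
Nf / Nd = 7 / 14 = 0.5
q = 7.9e-05 * 14.9 * 0.5
q = 0.0005886 m^3/s per m


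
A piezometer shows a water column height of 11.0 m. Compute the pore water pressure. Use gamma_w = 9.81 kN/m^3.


Result: 107.91 kPa

Derivation:
Using u = gamma_w * h_w
u = 9.81 * 11.0
u = 107.91 kPa


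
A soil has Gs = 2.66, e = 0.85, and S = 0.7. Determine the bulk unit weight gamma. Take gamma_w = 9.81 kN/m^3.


Result: 17.26 kN/m^3

Derivation:
Using gamma = gamma_w * (Gs + S*e) / (1 + e)
Numerator: Gs + S*e = 2.66 + 0.7*0.85 = 3.255
Denominator: 1 + e = 1 + 0.85 = 1.85
gamma = 9.81 * 3.255 / 1.85
gamma = 17.26 kN/m^3


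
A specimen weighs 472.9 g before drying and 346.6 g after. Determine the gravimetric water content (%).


Result: 36.44 %

Derivation:
Using w = (m_wet - m_dry) / m_dry * 100
m_wet - m_dry = 472.9 - 346.6 = 126.3 g
w = 126.3 / 346.6 * 100
w = 36.44 %


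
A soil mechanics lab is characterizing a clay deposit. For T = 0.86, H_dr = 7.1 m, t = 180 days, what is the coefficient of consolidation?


Using cv = T * H_dr^2 / t
H_dr^2 = 7.1^2 = 50.41
cv = 0.86 * 50.41 / 180
cv = 0.24085 m^2/day


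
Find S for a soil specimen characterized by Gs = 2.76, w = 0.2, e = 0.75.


Result: 0.736

Derivation:
Using S = Gs * w / e
S = 2.76 * 0.2 / 0.75
S = 0.736


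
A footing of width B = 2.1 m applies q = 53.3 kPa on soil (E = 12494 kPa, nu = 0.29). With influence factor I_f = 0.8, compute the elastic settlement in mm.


Result: 6.564 mm

Derivation:
Using Se = q * B * (1 - nu^2) * I_f / E
1 - nu^2 = 1 - 0.29^2 = 0.9159
Se = 53.3 * 2.1 * 0.9159 * 0.8 / 12494
Se = 0.006564 m
Convert to mm: Se = 0.006564 * 1000 = 6.564 mm


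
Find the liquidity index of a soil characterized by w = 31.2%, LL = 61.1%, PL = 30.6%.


First compute the plasticity index:
PI = LL - PL = 61.1 - 30.6 = 30.5
Then compute the liquidity index:
LI = (w - PL) / PI
LI = (31.2 - 30.6) / 30.5
LI = 0.02


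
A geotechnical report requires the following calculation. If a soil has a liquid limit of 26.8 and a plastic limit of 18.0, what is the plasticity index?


Using PI = LL - PL
PI = 26.8 - 18.0
PI = 8.8


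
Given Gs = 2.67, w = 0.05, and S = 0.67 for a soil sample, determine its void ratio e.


Result: 0.1993

Derivation:
Using the relation e = Gs * w / S
e = 2.67 * 0.05 / 0.67
e = 0.1993


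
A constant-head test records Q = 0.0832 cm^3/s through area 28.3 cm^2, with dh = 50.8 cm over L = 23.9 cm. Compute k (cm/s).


Compute hydraulic gradient:
i = dh / L = 50.8 / 23.9 = 2.12552
Then apply Darcy's law:
k = Q / (A * i)
k = 0.0832 / (28.3 * 2.12552)
k = 0.0832 / 60.1523
k = 0.001383 cm/s


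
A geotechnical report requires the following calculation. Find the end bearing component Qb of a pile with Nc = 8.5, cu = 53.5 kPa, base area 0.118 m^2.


Using Qb = Nc * cu * Ab
Qb = 8.5 * 53.5 * 0.118
Qb = 53.66 kN


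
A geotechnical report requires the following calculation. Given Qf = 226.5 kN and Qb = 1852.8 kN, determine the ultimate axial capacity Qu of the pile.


Using Qu = Qf + Qb
Qu = 226.5 + 1852.8
Qu = 2079.3 kN


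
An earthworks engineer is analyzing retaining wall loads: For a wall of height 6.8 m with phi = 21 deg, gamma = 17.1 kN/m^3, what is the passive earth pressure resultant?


Compute passive earth pressure coefficient:
Kp = tan^2(45 + phi/2) = tan^2(55.5) = 2.117051
Compute passive force:
Pp = 0.5 * Kp * gamma * H^2
Pp = 0.5 * 2.117051 * 17.1 * 6.8^2
Pp = 836.98 kN/m


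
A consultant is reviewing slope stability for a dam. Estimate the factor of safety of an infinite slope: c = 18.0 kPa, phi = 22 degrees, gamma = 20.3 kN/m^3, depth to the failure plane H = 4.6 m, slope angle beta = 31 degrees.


Using Fs = c / (gamma*H*sin(beta)*cos(beta)) + tan(phi)/tan(beta)
Cohesion contribution = 18.0 / (20.3*4.6*sin(31)*cos(31))
Cohesion contribution = 0.43663
Friction contribution = tan(22)/tan(31) = 0.672413
Fs = 0.43663 + 0.672413
Fs = 1.109


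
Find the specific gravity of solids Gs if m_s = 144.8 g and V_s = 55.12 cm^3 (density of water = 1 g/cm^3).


Using Gs = m_s / (V_s * rho_w)
Since rho_w = 1 g/cm^3:
Gs = 144.8 / 55.12
Gs = 2.627


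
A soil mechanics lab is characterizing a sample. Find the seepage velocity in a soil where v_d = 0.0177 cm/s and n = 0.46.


Using v_s = v_d / n
v_s = 0.0177 / 0.46
v_s = 0.03848 cm/s


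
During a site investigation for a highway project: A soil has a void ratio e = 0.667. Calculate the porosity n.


Result: 0.4001

Derivation:
Using the relation n = e / (1 + e)
n = 0.667 / (1 + 0.667)
n = 0.667 / 1.667
n = 0.4001


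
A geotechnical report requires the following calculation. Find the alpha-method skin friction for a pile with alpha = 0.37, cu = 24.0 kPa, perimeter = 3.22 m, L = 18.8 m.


Using Qs = alpha * cu * perimeter * L
Qs = 0.37 * 24.0 * 3.22 * 18.8
Qs = 537.56 kN


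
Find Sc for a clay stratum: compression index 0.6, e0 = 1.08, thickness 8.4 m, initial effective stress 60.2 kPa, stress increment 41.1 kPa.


Using Sc = Cc * H / (1 + e0) * log10((sigma0 + delta_sigma) / sigma0)
Stress ratio = (60.2 + 41.1) / 60.2 = 1.68272
log10(1.68272) = 0.226013
Cc * H / (1 + e0) = 0.6 * 8.4 / (1 + 1.08) = 2.42308
Sc = 2.42308 * 0.226013
Sc = 0.5476 m


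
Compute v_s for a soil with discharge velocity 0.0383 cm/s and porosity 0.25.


Using v_s = v_d / n
v_s = 0.0383 / 0.25
v_s = 0.1532 cm/s


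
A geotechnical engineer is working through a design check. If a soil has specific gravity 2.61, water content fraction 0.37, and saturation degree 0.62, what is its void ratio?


Using the relation e = Gs * w / S
e = 2.61 * 0.37 / 0.62
e = 1.5576


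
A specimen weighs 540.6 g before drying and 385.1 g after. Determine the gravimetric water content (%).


Using w = (m_wet - m_dry) / m_dry * 100
m_wet - m_dry = 540.6 - 385.1 = 155.5 g
w = 155.5 / 385.1 * 100
w = 40.38 %


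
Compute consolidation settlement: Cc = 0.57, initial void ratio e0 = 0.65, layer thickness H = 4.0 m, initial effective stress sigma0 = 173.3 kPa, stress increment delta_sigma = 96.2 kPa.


Using Sc = Cc * H / (1 + e0) * log10((sigma0 + delta_sigma) / sigma0)
Stress ratio = (173.3 + 96.2) / 173.3 = 1.55511
log10(1.55511) = 0.19176
Cc * H / (1 + e0) = 0.57 * 4.0 / (1 + 0.65) = 1.38182
Sc = 1.38182 * 0.19176
Sc = 0.265 m


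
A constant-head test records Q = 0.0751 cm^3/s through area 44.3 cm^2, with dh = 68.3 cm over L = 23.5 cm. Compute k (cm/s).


Result: 0.000583 cm/s

Derivation:
Compute hydraulic gradient:
i = dh / L = 68.3 / 23.5 = 2.90638
Then apply Darcy's law:
k = Q / (A * i)
k = 0.0751 / (44.3 * 2.90638)
k = 0.0751 / 128.753
k = 0.000583 cm/s


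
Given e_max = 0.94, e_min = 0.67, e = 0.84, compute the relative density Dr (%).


Using Dr = (e_max - e) / (e_max - e_min) * 100
e_max - e = 0.94 - 0.84 = 0.1
e_max - e_min = 0.94 - 0.67 = 0.27
Dr = 0.1 / 0.27 * 100
Dr = 37.04 %


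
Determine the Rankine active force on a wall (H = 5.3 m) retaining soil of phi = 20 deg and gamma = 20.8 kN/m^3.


Compute active earth pressure coefficient:
Ka = tan^2(45 - phi/2) = tan^2(35.0) = 0.490291
Compute active force:
Pa = 0.5 * Ka * gamma * H^2
Pa = 0.5 * 0.490291 * 20.8 * 5.3^2
Pa = 143.23 kN/m


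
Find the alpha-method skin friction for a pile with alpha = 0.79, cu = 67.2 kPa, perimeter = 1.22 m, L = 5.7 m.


Using Qs = alpha * cu * perimeter * L
Qs = 0.79 * 67.2 * 1.22 * 5.7
Qs = 369.17 kN


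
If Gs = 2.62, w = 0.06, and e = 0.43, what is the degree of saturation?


Using S = Gs * w / e
S = 2.62 * 0.06 / 0.43
S = 0.3656


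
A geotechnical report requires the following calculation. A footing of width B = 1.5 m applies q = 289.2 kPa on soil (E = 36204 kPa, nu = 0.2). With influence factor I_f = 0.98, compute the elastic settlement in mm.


Using Se = q * B * (1 - nu^2) * I_f / E
1 - nu^2 = 1 - 0.2^2 = 0.96
Se = 289.2 * 1.5 * 0.96 * 0.98 / 36204
Se = 0.011273 m
Convert to mm: Se = 0.011273 * 1000 = 11.273 mm


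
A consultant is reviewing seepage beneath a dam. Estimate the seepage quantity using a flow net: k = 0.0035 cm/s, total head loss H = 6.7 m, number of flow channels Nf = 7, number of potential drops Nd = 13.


Convert k to m/s for unit consistency with H:
k = 0.0035 cm/s = 0.0035 / 100 m/s = 3.5e-05 m/s
Using q = k * H * Nf / Nd
Nf / Nd = 7 / 13 = 0.5385
q = 3.5e-05 * 6.7 * 0.5385
q = 0.0001263 m^3/s per m


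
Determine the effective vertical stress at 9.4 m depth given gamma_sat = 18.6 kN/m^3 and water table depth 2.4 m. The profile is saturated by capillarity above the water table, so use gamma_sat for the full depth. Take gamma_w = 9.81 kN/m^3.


Result: 106.17 kPa

Derivation:
Total stress = gamma_sat * depth
sigma = 18.6 * 9.4 = 174.84 kPa
Pore water pressure u = gamma_w * (depth - d_wt)
u = 9.81 * (9.4 - 2.4) = 68.67 kPa
Effective stress = sigma - u
sigma' = 174.84 - 68.67 = 106.17 kPa


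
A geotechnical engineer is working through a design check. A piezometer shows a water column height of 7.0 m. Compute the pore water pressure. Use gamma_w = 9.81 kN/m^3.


Using u = gamma_w * h_w
u = 9.81 * 7.0
u = 68.67 kPa


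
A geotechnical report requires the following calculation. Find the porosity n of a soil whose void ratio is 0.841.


Using the relation n = e / (1 + e)
n = 0.841 / (1 + 0.841)
n = 0.841 / 1.841
n = 0.4568


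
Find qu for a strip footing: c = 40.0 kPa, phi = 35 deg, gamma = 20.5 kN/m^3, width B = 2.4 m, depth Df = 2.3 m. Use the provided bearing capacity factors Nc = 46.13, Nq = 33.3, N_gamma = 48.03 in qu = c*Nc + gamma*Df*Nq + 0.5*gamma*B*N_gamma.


Compute qu = c*Nc + gamma*Df*Nq + 0.5*gamma*B*N_gamma
Term 1: 40.0 * 46.13 = 1845.2
Term 2: 20.5 * 2.3 * 33.3 = 1570.095
Term 3: 0.5 * 20.5 * 2.4 * 48.03 = 1181.538
qu = 1845.2 + 1570.095 + 1181.538
qu = 4596.83 kPa


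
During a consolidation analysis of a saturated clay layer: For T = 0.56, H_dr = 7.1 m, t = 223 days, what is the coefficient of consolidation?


Result: 0.12659 m^2/day

Derivation:
Using cv = T * H_dr^2 / t
H_dr^2 = 7.1^2 = 50.41
cv = 0.56 * 50.41 / 223
cv = 0.12659 m^2/day


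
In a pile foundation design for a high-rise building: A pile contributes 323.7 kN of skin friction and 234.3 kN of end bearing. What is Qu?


Using Qu = Qf + Qb
Qu = 323.7 + 234.3
Qu = 558.0 kN


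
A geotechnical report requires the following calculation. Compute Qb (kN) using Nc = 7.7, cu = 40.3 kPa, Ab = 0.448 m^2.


Using Qb = Nc * cu * Ab
Qb = 7.7 * 40.3 * 0.448
Qb = 139.02 kN


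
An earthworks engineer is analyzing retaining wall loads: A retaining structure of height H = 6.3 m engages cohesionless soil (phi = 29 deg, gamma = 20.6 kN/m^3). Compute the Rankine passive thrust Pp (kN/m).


Result: 1178.21 kN/m

Derivation:
Compute passive earth pressure coefficient:
Kp = tan^2(45 + phi/2) = tan^2(59.5) = 2.88206
Compute passive force:
Pp = 0.5 * Kp * gamma * H^2
Pp = 0.5 * 2.88206 * 20.6 * 6.3^2
Pp = 1178.21 kN/m


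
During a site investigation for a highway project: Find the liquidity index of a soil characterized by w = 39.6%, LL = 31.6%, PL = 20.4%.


First compute the plasticity index:
PI = LL - PL = 31.6 - 20.4 = 11.2
Then compute the liquidity index:
LI = (w - PL) / PI
LI = (39.6 - 20.4) / 11.2
LI = 1.714


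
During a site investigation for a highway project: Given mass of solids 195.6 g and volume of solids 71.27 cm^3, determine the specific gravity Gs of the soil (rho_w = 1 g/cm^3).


Using Gs = m_s / (V_s * rho_w)
Since rho_w = 1 g/cm^3:
Gs = 195.6 / 71.27
Gs = 2.744


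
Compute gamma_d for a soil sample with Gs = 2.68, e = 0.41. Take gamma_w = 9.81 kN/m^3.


Using gamma_d = Gs * gamma_w / (1 + e)
gamma_d = 2.68 * 9.81 / (1 + 0.41)
gamma_d = 2.68 * 9.81 / 1.41
gamma_d = 18.646 kN/m^3


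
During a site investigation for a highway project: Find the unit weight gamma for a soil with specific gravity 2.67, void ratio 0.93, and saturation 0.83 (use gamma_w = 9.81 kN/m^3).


Using gamma = gamma_w * (Gs + S*e) / (1 + e)
Numerator: Gs + S*e = 2.67 + 0.83*0.93 = 3.4419
Denominator: 1 + e = 1 + 0.93 = 1.93
gamma = 9.81 * 3.4419 / 1.93
gamma = 17.495 kN/m^3


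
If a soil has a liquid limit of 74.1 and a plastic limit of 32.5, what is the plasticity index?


Using PI = LL - PL
PI = 74.1 - 32.5
PI = 41.6


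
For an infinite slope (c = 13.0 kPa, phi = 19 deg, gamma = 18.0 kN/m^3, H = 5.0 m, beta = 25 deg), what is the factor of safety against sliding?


Using Fs = c / (gamma*H*sin(beta)*cos(beta)) + tan(phi)/tan(beta)
Cohesion contribution = 13.0 / (18.0*5.0*sin(25)*cos(25))
Cohesion contribution = 0.377118
Friction contribution = tan(19)/tan(25) = 0.738413
Fs = 0.377118 + 0.738413
Fs = 1.116


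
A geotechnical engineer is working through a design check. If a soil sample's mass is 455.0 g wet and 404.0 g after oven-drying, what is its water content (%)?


Using w = (m_wet - m_dry) / m_dry * 100
m_wet - m_dry = 455.0 - 404.0 = 51.0 g
w = 51.0 / 404.0 * 100
w = 12.62 %


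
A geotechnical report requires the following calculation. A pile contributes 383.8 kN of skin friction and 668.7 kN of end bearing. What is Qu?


Using Qu = Qf + Qb
Qu = 383.8 + 668.7
Qu = 1052.5 kN


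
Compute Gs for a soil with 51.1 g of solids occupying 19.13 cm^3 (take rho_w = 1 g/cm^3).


Result: 2.671

Derivation:
Using Gs = m_s / (V_s * rho_w)
Since rho_w = 1 g/cm^3:
Gs = 51.1 / 19.13
Gs = 2.671


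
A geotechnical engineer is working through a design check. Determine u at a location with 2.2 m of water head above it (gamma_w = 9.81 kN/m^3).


Result: 21.58 kPa

Derivation:
Using u = gamma_w * h_w
u = 9.81 * 2.2
u = 21.58 kPa


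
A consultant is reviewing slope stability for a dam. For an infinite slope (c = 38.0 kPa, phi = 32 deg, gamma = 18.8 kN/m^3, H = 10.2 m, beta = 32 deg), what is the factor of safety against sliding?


Result: 1.441

Derivation:
Using Fs = c / (gamma*H*sin(beta)*cos(beta)) + tan(phi)/tan(beta)
Cohesion contribution = 38.0 / (18.8*10.2*sin(32)*cos(32))
Cohesion contribution = 0.440956
Friction contribution = tan(32)/tan(32) = 1
Fs = 0.440956 + 1
Fs = 1.441


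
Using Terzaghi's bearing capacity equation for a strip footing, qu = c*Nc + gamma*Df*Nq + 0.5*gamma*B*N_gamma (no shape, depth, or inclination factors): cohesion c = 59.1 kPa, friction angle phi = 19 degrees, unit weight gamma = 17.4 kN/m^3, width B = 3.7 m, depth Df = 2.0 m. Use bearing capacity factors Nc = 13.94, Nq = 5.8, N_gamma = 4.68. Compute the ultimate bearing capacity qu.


Result: 1176.34 kPa

Derivation:
Compute qu = c*Nc + gamma*Df*Nq + 0.5*gamma*B*N_gamma
Term 1: 59.1 * 13.94 = 823.854
Term 2: 17.4 * 2.0 * 5.8 = 201.84
Term 3: 0.5 * 17.4 * 3.7 * 4.68 = 150.6492
qu = 823.854 + 201.84 + 150.6492
qu = 1176.34 kPa


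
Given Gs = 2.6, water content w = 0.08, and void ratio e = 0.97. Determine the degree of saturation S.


Result: 0.2144

Derivation:
Using S = Gs * w / e
S = 2.6 * 0.08 / 0.97
S = 0.2144


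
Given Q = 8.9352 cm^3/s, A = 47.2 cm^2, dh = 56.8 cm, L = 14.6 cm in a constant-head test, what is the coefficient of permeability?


Compute hydraulic gradient:
i = dh / L = 56.8 / 14.6 = 3.89041
Then apply Darcy's law:
k = Q / (A * i)
k = 8.9352 / (47.2 * 3.89041)
k = 8.9352 / 183.627
k = 0.048659 cm/s


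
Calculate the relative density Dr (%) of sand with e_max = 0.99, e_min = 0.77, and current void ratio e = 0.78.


Using Dr = (e_max - e) / (e_max - e_min) * 100
e_max - e = 0.99 - 0.78 = 0.21
e_max - e_min = 0.99 - 0.77 = 0.22
Dr = 0.21 / 0.22 * 100
Dr = 95.45 %


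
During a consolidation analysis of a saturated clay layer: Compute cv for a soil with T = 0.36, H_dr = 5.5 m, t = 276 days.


Using cv = T * H_dr^2 / t
H_dr^2 = 5.5^2 = 30.25
cv = 0.36 * 30.25 / 276
cv = 0.03946 m^2/day


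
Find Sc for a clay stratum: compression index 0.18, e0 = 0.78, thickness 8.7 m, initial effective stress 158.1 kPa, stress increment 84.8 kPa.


Using Sc = Cc * H / (1 + e0) * log10((sigma0 + delta_sigma) / sigma0)
Stress ratio = (158.1 + 84.8) / 158.1 = 1.53637
log10(1.53637) = 0.186496
Cc * H / (1 + e0) = 0.18 * 8.7 / (1 + 0.78) = 0.879775
Sc = 0.879775 * 0.186496
Sc = 0.1641 m


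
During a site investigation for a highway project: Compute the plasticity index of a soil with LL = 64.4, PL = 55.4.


Result: 9.0

Derivation:
Using PI = LL - PL
PI = 64.4 - 55.4
PI = 9.0


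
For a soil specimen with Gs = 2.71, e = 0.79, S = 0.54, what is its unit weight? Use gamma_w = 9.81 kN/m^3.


Using gamma = gamma_w * (Gs + S*e) / (1 + e)
Numerator: Gs + S*e = 2.71 + 0.54*0.79 = 3.1366
Denominator: 1 + e = 1 + 0.79 = 1.79
gamma = 9.81 * 3.1366 / 1.79
gamma = 17.19 kN/m^3


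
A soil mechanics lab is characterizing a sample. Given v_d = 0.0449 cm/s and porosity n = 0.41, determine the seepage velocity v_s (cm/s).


Using v_s = v_d / n
v_s = 0.0449 / 0.41
v_s = 0.10951 cm/s


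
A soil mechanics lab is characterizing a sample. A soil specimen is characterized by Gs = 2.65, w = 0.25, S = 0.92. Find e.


Using the relation e = Gs * w / S
e = 2.65 * 0.25 / 0.92
e = 0.7201


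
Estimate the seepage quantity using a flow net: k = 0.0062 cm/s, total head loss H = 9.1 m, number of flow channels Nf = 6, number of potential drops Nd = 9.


Result: 0.0003761 m^3/s per m

Derivation:
Convert k to m/s for unit consistency with H:
k = 0.0062 cm/s = 0.0062 / 100 m/s = 6.2e-05 m/s
Using q = k * H * Nf / Nd
Nf / Nd = 6 / 9 = 0.6667
q = 6.2e-05 * 9.1 * 0.6667
q = 0.0003761 m^3/s per m


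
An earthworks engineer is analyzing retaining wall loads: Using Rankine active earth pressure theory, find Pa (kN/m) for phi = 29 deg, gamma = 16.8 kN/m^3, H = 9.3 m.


Compute active earth pressure coefficient:
Ka = tan^2(45 - phi/2) = tan^2(30.5) = 0.346974
Compute active force:
Pa = 0.5 * Ka * gamma * H^2
Pa = 0.5 * 0.346974 * 16.8 * 9.3^2
Pa = 252.08 kN/m


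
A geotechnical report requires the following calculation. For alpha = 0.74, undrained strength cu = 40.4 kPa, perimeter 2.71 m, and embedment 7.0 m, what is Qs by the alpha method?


Result: 567.13 kN

Derivation:
Using Qs = alpha * cu * perimeter * L
Qs = 0.74 * 40.4 * 2.71 * 7.0
Qs = 567.13 kN


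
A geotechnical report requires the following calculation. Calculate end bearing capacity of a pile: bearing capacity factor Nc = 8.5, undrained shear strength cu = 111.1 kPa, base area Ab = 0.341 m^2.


Using Qb = Nc * cu * Ab
Qb = 8.5 * 111.1 * 0.341
Qb = 322.02 kN


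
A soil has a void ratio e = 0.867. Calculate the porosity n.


Using the relation n = e / (1 + e)
n = 0.867 / (1 + 0.867)
n = 0.867 / 1.867
n = 0.4644


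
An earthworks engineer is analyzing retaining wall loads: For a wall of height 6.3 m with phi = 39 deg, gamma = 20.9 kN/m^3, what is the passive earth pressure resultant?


Result: 1823.08 kN/m

Derivation:
Compute passive earth pressure coefficient:
Kp = tan^2(45 + phi/2) = tan^2(64.5) = 4.395495
Compute passive force:
Pp = 0.5 * Kp * gamma * H^2
Pp = 0.5 * 4.395495 * 20.9 * 6.3^2
Pp = 1823.08 kN/m


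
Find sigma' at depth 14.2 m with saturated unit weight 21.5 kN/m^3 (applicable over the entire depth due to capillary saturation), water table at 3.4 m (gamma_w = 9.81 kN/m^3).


Total stress = gamma_sat * depth
sigma = 21.5 * 14.2 = 305.3 kPa
Pore water pressure u = gamma_w * (depth - d_wt)
u = 9.81 * (14.2 - 3.4) = 105.948 kPa
Effective stress = sigma - u
sigma' = 305.3 - 105.948 = 199.35 kPa


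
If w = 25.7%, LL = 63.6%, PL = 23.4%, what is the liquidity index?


Result: 0.057

Derivation:
First compute the plasticity index:
PI = LL - PL = 63.6 - 23.4 = 40.2
Then compute the liquidity index:
LI = (w - PL) / PI
LI = (25.7 - 23.4) / 40.2
LI = 0.057


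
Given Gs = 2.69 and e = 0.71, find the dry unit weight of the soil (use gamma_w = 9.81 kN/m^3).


Using gamma_d = Gs * gamma_w / (1 + e)
gamma_d = 2.69 * 9.81 / (1 + 0.71)
gamma_d = 2.69 * 9.81 / 1.71
gamma_d = 15.432 kN/m^3


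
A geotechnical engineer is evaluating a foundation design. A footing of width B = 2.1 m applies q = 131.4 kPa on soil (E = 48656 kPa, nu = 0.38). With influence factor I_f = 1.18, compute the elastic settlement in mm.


Result: 5.726 mm

Derivation:
Using Se = q * B * (1 - nu^2) * I_f / E
1 - nu^2 = 1 - 0.38^2 = 0.8556
Se = 131.4 * 2.1 * 0.8556 * 1.18 / 48656
Se = 0.005726 m
Convert to mm: Se = 0.005726 * 1000 = 5.726 mm


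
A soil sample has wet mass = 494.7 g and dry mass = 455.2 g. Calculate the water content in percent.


Using w = (m_wet - m_dry) / m_dry * 100
m_wet - m_dry = 494.7 - 455.2 = 39.5 g
w = 39.5 / 455.2 * 100
w = 8.68 %


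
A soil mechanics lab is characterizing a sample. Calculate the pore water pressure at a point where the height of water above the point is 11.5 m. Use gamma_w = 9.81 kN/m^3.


Result: 112.82 kPa

Derivation:
Using u = gamma_w * h_w
u = 9.81 * 11.5
u = 112.82 kPa


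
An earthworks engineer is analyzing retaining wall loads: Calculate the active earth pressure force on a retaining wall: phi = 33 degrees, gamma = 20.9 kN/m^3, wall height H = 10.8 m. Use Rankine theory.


Compute active earth pressure coefficient:
Ka = tan^2(45 - phi/2) = tan^2(28.5) = 0.294801
Compute active force:
Pa = 0.5 * Ka * gamma * H^2
Pa = 0.5 * 0.294801 * 20.9 * 10.8^2
Pa = 359.33 kN/m


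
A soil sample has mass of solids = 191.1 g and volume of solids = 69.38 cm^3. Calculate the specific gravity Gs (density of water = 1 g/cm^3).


Result: 2.754

Derivation:
Using Gs = m_s / (V_s * rho_w)
Since rho_w = 1 g/cm^3:
Gs = 191.1 / 69.38
Gs = 2.754


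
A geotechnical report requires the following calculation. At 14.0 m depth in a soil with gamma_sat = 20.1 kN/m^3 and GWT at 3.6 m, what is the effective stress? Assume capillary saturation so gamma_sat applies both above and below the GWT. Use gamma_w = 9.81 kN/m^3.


Total stress = gamma_sat * depth
sigma = 20.1 * 14.0 = 281.4 kPa
Pore water pressure u = gamma_w * (depth - d_wt)
u = 9.81 * (14.0 - 3.6) = 102.024 kPa
Effective stress = sigma - u
sigma' = 281.4 - 102.024 = 179.38 kPa


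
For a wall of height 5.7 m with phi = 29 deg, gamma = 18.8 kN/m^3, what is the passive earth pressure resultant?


Result: 880.2 kN/m

Derivation:
Compute passive earth pressure coefficient:
Kp = tan^2(45 + phi/2) = tan^2(59.5) = 2.88206
Compute passive force:
Pp = 0.5 * Kp * gamma * H^2
Pp = 0.5 * 2.88206 * 18.8 * 5.7^2
Pp = 880.2 kN/m


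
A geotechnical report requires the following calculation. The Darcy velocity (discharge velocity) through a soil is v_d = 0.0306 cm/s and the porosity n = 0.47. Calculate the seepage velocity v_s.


Using v_s = v_d / n
v_s = 0.0306 / 0.47
v_s = 0.06511 cm/s


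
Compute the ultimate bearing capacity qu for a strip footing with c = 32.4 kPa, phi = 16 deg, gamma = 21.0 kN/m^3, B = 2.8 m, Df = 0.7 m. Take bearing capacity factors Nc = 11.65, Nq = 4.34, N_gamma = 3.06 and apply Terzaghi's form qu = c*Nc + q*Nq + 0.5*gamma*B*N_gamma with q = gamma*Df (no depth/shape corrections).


Compute qu = c*Nc + gamma*Df*Nq + 0.5*gamma*B*N_gamma
Term 1: 32.4 * 11.65 = 377.46
Term 2: 21.0 * 0.7 * 4.34 = 63.798
Term 3: 0.5 * 21.0 * 2.8 * 3.06 = 89.964
qu = 377.46 + 63.798 + 89.964
qu = 531.22 kPa


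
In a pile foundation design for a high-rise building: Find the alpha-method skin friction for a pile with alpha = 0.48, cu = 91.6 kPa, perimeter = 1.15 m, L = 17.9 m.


Using Qs = alpha * cu * perimeter * L
Qs = 0.48 * 91.6 * 1.15 * 17.9
Qs = 905.08 kN


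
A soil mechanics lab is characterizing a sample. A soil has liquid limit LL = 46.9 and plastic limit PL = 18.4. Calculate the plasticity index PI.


Using PI = LL - PL
PI = 46.9 - 18.4
PI = 28.5


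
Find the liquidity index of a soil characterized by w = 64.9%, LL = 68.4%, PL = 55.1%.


Result: 0.737

Derivation:
First compute the plasticity index:
PI = LL - PL = 68.4 - 55.1 = 13.3
Then compute the liquidity index:
LI = (w - PL) / PI
LI = (64.9 - 55.1) / 13.3
LI = 0.737


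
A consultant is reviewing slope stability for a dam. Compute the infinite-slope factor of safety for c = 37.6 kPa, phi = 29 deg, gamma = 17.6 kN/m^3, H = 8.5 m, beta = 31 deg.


Using Fs = c / (gamma*H*sin(beta)*cos(beta)) + tan(phi)/tan(beta)
Cohesion contribution = 37.6 / (17.6*8.5*sin(31)*cos(31))
Cohesion contribution = 0.569313
Friction contribution = tan(29)/tan(31) = 0.922525
Fs = 0.569313 + 0.922525
Fs = 1.492


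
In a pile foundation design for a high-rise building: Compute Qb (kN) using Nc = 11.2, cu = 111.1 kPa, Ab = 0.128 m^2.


Result: 159.27 kN

Derivation:
Using Qb = Nc * cu * Ab
Qb = 11.2 * 111.1 * 0.128
Qb = 159.27 kN


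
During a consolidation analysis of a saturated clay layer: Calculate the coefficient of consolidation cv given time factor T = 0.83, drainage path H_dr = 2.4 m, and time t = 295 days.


Using cv = T * H_dr^2 / t
H_dr^2 = 2.4^2 = 5.76
cv = 0.83 * 5.76 / 295
cv = 0.01621 m^2/day


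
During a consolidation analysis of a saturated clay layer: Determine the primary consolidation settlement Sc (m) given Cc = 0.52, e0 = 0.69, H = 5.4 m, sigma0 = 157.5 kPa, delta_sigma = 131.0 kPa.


Using Sc = Cc * H / (1 + e0) * log10((sigma0 + delta_sigma) / sigma0)
Stress ratio = (157.5 + 131.0) / 157.5 = 1.83175
log10(1.83175) = 0.262865
Cc * H / (1 + e0) = 0.52 * 5.4 / (1 + 0.69) = 1.66154
Sc = 1.66154 * 0.262865
Sc = 0.4368 m


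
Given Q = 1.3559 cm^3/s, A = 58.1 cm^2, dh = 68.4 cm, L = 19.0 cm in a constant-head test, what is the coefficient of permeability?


Compute hydraulic gradient:
i = dh / L = 68.4 / 19.0 = 3.6
Then apply Darcy's law:
k = Q / (A * i)
k = 1.3559 / (58.1 * 3.6)
k = 1.3559 / 209.16
k = 0.006483 cm/s


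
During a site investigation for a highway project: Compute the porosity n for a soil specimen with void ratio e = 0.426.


Result: 0.2987

Derivation:
Using the relation n = e / (1 + e)
n = 0.426 / (1 + 0.426)
n = 0.426 / 1.426
n = 0.2987


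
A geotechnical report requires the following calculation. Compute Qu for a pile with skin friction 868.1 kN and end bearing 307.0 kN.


Using Qu = Qf + Qb
Qu = 868.1 + 307.0
Qu = 1175.1 kN


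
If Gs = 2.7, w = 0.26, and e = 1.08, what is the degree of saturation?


Using S = Gs * w / e
S = 2.7 * 0.26 / 1.08
S = 0.65


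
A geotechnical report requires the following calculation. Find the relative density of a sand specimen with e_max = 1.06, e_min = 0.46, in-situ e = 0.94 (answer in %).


Result: 20.0 %

Derivation:
Using Dr = (e_max - e) / (e_max - e_min) * 100
e_max - e = 1.06 - 0.94 = 0.12
e_max - e_min = 1.06 - 0.46 = 0.6
Dr = 0.12 / 0.6 * 100
Dr = 20.0 %


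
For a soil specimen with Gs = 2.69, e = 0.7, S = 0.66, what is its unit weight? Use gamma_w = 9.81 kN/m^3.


Result: 18.189 kN/m^3

Derivation:
Using gamma = gamma_w * (Gs + S*e) / (1 + e)
Numerator: Gs + S*e = 2.69 + 0.66*0.7 = 3.152
Denominator: 1 + e = 1 + 0.7 = 1.7
gamma = 9.81 * 3.152 / 1.7
gamma = 18.189 kN/m^3


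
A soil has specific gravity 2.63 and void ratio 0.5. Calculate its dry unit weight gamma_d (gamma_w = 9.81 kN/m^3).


Result: 17.2 kN/m^3

Derivation:
Using gamma_d = Gs * gamma_w / (1 + e)
gamma_d = 2.63 * 9.81 / (1 + 0.5)
gamma_d = 2.63 * 9.81 / 1.5
gamma_d = 17.2 kN/m^3


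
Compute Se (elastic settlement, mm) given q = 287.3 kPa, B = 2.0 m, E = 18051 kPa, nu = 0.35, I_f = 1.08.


Using Se = q * B * (1 - nu^2) * I_f / E
1 - nu^2 = 1 - 0.35^2 = 0.8775
Se = 287.3 * 2.0 * 0.8775 * 1.08 / 18051
Se = 0.030167 m
Convert to mm: Se = 0.030167 * 1000 = 30.167 mm


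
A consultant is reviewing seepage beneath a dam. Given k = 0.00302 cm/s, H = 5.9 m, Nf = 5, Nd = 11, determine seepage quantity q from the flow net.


Result: 8.099e-05 m^3/s per m

Derivation:
Convert k to m/s for unit consistency with H:
k = 0.00302 cm/s = 0.00302 / 100 m/s = 3.02e-05 m/s
Using q = k * H * Nf / Nd
Nf / Nd = 5 / 11 = 0.4545
q = 3.02e-05 * 5.9 * 0.4545
q = 8.099e-05 m^3/s per m


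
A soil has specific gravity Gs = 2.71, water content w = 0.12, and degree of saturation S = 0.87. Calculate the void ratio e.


Result: 0.3738

Derivation:
Using the relation e = Gs * w / S
e = 2.71 * 0.12 / 0.87
e = 0.3738


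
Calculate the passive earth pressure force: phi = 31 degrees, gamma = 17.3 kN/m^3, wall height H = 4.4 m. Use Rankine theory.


Compute passive earth pressure coefficient:
Kp = tan^2(45 + phi/2) = tan^2(60.5) = 3.124035
Compute passive force:
Pp = 0.5 * Kp * gamma * H^2
Pp = 0.5 * 3.124035 * 17.3 * 4.4^2
Pp = 523.16 kN/m


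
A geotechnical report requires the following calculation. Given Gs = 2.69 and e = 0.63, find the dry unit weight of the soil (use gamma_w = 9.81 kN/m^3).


Using gamma_d = Gs * gamma_w / (1 + e)
gamma_d = 2.69 * 9.81 / (1 + 0.63)
gamma_d = 2.69 * 9.81 / 1.63
gamma_d = 16.19 kN/m^3


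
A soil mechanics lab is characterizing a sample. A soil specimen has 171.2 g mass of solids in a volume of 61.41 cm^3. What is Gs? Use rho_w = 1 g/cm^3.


Using Gs = m_s / (V_s * rho_w)
Since rho_w = 1 g/cm^3:
Gs = 171.2 / 61.41
Gs = 2.788


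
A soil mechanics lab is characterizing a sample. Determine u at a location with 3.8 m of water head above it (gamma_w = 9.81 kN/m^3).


Using u = gamma_w * h_w
u = 9.81 * 3.8
u = 37.28 kPa


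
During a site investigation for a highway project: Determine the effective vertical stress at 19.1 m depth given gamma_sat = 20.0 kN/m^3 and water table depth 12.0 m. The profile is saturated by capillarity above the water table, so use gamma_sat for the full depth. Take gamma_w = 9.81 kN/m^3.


Total stress = gamma_sat * depth
sigma = 20.0 * 19.1 = 382.0 kPa
Pore water pressure u = gamma_w * (depth - d_wt)
u = 9.81 * (19.1 - 12.0) = 69.651 kPa
Effective stress = sigma - u
sigma' = 382.0 - 69.651 = 312.35 kPa


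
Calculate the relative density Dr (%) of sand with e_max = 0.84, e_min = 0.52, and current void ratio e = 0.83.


Using Dr = (e_max - e) / (e_max - e_min) * 100
e_max - e = 0.84 - 0.83 = 0.01
e_max - e_min = 0.84 - 0.52 = 0.32
Dr = 0.01 / 0.32 * 100
Dr = 3.13 %


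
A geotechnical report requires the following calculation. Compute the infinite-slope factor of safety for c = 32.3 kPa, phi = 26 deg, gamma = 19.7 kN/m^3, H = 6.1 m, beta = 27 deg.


Using Fs = c / (gamma*H*sin(beta)*cos(beta)) + tan(phi)/tan(beta)
Cohesion contribution = 32.3 / (19.7*6.1*sin(27)*cos(27))
Cohesion contribution = 0.664475
Friction contribution = tan(26)/tan(27) = 0.957229
Fs = 0.664475 + 0.957229
Fs = 1.622


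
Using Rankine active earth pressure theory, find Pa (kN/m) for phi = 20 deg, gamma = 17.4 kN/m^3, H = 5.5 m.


Compute active earth pressure coefficient:
Ka = tan^2(45 - phi/2) = tan^2(35.0) = 0.490291
Compute active force:
Pa = 0.5 * Ka * gamma * H^2
Pa = 0.5 * 0.490291 * 17.4 * 5.5^2
Pa = 129.03 kN/m


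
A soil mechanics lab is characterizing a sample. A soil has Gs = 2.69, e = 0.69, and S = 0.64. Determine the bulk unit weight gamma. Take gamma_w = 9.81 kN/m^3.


Using gamma = gamma_w * (Gs + S*e) / (1 + e)
Numerator: Gs + S*e = 2.69 + 0.64*0.69 = 3.1316
Denominator: 1 + e = 1 + 0.69 = 1.69
gamma = 9.81 * 3.1316 / 1.69
gamma = 18.178 kN/m^3


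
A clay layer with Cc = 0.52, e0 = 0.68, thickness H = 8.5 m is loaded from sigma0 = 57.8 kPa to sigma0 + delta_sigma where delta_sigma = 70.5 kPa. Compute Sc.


Using Sc = Cc * H / (1 + e0) * log10((sigma0 + delta_sigma) / sigma0)
Stress ratio = (57.8 + 70.5) / 57.8 = 2.21972
log10(2.21972) = 0.346299
Cc * H / (1 + e0) = 0.52 * 8.5 / (1 + 0.68) = 2.63095
Sc = 2.63095 * 0.346299
Sc = 0.9111 m


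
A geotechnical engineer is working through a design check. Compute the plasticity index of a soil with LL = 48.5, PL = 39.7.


Result: 8.8

Derivation:
Using PI = LL - PL
PI = 48.5 - 39.7
PI = 8.8


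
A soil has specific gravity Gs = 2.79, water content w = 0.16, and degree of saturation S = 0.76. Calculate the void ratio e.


Using the relation e = Gs * w / S
e = 2.79 * 0.16 / 0.76
e = 0.5874


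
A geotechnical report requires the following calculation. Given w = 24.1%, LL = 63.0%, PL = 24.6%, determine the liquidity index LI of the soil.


First compute the plasticity index:
PI = LL - PL = 63.0 - 24.6 = 38.4
Then compute the liquidity index:
LI = (w - PL) / PI
LI = (24.1 - 24.6) / 38.4
LI = -0.013


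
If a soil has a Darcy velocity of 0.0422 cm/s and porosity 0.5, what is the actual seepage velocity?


Using v_s = v_d / n
v_s = 0.0422 / 0.5
v_s = 0.0844 cm/s


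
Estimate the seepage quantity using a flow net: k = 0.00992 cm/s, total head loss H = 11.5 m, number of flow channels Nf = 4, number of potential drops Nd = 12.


Convert k to m/s for unit consistency with H:
k = 0.00992 cm/s = 0.00992 / 100 m/s = 9.92e-05 m/s
Using q = k * H * Nf / Nd
Nf / Nd = 4 / 12 = 0.3333
q = 9.92e-05 * 11.5 * 0.3333
q = 0.0003803 m^3/s per m


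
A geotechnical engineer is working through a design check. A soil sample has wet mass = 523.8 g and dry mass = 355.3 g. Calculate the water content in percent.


Using w = (m_wet - m_dry) / m_dry * 100
m_wet - m_dry = 523.8 - 355.3 = 168.5 g
w = 168.5 / 355.3 * 100
w = 47.42 %


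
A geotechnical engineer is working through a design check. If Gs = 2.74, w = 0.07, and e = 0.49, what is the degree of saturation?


Result: 0.3914

Derivation:
Using S = Gs * w / e
S = 2.74 * 0.07 / 0.49
S = 0.3914


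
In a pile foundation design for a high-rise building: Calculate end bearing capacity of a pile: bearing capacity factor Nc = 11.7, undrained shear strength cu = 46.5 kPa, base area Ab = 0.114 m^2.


Using Qb = Nc * cu * Ab
Qb = 11.7 * 46.5 * 0.114
Qb = 62.02 kN


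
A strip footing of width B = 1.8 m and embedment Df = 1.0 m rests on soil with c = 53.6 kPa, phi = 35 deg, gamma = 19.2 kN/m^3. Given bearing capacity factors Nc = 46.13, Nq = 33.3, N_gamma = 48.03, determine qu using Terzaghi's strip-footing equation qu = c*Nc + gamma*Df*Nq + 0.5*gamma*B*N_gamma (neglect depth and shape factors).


Compute qu = c*Nc + gamma*Df*Nq + 0.5*gamma*B*N_gamma
Term 1: 53.6 * 46.13 = 2472.568
Term 2: 19.2 * 1.0 * 33.3 = 639.36
Term 3: 0.5 * 19.2 * 1.8 * 48.03 = 829.9584
qu = 2472.568 + 639.36 + 829.9584
qu = 3941.89 kPa
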